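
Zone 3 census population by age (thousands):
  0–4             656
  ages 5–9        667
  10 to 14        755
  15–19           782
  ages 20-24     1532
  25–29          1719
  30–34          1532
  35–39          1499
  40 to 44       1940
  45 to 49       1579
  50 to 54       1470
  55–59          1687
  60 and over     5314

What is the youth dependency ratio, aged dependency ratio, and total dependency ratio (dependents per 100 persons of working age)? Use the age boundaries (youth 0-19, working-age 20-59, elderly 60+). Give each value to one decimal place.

Youth dependency ratio: 22.1
Old-age dependency ratio: 41.0
Total dependency ratio: 63.1

0–19: 656 + 667 + 755 + 782 = 2860
20–59: 1532 + 1719 + 1532 + 1499 + 1940 + 1579 + 1470 + 1687 = 12958
60+: 5314
Youth dependency ratio = 2860 / 12958 × 100 = 22.1
Old-age dependency ratio = 5314 / 12958 × 100 = 41.0
Total dependency ratio = (2860 + 5314) / 12958 × 100 = 8174 / 12958 × 100 = 63.1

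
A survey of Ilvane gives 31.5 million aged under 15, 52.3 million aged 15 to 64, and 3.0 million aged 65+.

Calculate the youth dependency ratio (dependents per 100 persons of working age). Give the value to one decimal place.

Youth dependency ratio = 31.5 / 52.3 × 100 = 60.2

Youth dependency ratio: 60.2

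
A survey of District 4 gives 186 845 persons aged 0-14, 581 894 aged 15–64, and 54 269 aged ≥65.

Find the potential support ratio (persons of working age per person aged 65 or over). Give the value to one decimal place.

Potential support ratio: 10.7

Potential support ratio = 581 894 / 54 269 = 10.7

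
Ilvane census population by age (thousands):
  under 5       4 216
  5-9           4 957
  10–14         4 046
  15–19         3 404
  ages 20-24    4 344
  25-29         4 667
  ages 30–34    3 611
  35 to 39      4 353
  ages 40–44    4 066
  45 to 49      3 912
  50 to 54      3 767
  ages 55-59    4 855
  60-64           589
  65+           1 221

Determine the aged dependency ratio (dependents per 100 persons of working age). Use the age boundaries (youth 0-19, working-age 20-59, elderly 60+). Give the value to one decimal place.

0–19: 4 216 + 4 957 + 4 046 + 3 404 = 16 623
20–59: 4 344 + 4 667 + 3 611 + 4 353 + 4 066 + 3 912 + 3 767 + 4 855 = 33 575
60+: 589 + 1 221 = 1 810
Old-age dependency ratio = 1 810 / 33 575 × 100 = 5.4

Old-age dependency ratio: 5.4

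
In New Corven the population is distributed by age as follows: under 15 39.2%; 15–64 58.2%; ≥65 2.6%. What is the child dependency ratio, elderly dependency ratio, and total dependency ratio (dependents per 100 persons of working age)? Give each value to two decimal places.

Youth dependency ratio: 67.35
Old-age dependency ratio: 4.47
Total dependency ratio: 71.82

Youth dependency ratio = 39.2 / 58.2 × 100 = 67.35
Old-age dependency ratio = 2.6 / 58.2 × 100 = 4.47
Total dependency ratio = (39.2 + 2.6) / 58.2 × 100 = 41.8 / 58.2 × 100 = 71.82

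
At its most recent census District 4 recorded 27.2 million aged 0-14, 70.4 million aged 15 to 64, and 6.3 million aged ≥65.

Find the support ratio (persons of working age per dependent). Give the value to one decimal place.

Support ratio: 2.1

Support ratio = 70.4 / (27.2 + 6.3) = 70.4 / 33.5 = 2.1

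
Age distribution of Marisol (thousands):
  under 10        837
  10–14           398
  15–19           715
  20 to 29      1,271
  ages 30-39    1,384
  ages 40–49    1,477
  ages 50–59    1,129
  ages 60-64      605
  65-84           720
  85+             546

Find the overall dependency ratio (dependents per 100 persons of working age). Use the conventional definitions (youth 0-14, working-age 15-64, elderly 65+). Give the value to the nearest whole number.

0–14: 837 + 398 = 1,235
15–64: 715 + 1,271 + 1,384 + 1,477 + 1,129 + 605 = 6,581
65+: 720 + 546 = 1,266
Total dependency ratio = (1,235 + 1,266) / 6,581 × 100 = 2,501 / 6,581 × 100 = 38

Total dependency ratio: 38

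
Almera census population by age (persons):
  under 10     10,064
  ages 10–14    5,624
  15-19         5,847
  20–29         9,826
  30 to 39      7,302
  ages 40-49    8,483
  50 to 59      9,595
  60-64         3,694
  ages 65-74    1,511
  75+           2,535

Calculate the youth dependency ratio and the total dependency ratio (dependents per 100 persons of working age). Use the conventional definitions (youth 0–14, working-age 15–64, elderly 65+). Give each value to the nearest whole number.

0–14: 10,064 + 5,624 = 15,688
15–64: 5,847 + 9,826 + 7,302 + 8,483 + 9,595 + 3,694 = 44,747
65+: 1,511 + 2,535 = 4,046
Youth dependency ratio = 15,688 / 44,747 × 100 = 35
Total dependency ratio = (15,688 + 4,046) / 44,747 × 100 = 19,734 / 44,747 × 100 = 44

Youth dependency ratio: 35
Total dependency ratio: 44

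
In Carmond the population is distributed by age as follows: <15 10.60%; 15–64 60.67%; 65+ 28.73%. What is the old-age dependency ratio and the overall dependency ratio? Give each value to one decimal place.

Old-age dependency ratio: 47.4
Total dependency ratio: 64.8

Old-age dependency ratio = 28.73 / 60.67 × 100 = 47.4
Total dependency ratio = (10.60 + 28.73) / 60.67 × 100 = 39.33 / 60.67 × 100 = 64.8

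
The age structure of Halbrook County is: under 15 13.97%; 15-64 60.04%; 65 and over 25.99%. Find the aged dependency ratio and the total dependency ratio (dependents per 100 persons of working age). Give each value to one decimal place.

Old-age dependency ratio: 43.3
Total dependency ratio: 66.6

Old-age dependency ratio = 25.99 / 60.04 × 100 = 43.3
Total dependency ratio = (13.97 + 25.99) / 60.04 × 100 = 39.96 / 60.04 × 100 = 66.6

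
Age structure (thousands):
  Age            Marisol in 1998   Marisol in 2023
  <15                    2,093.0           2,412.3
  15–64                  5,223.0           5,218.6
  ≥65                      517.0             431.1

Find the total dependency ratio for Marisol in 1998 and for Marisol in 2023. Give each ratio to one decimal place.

Marisol in 1998: (2,093.0 + 517.0) / 5,223.0 × 100 = 2,610.0 / 5,223.0 × 100 = 50.0
Marisol in 2023: (2,412.3 + 431.1) / 5,218.6 × 100 = 2,843.4 / 5,218.6 × 100 = 54.5

Marisol in 1998: 50.0
Marisol in 2023: 54.5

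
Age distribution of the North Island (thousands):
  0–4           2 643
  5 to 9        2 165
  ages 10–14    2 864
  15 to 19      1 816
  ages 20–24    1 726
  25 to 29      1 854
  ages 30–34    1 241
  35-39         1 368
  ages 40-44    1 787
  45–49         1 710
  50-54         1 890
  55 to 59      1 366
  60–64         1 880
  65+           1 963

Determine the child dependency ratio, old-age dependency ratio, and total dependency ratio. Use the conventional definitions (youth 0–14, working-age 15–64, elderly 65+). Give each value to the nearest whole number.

Youth dependency ratio: 46
Old-age dependency ratio: 12
Total dependency ratio: 58

0–14: 2 643 + 2 165 + 2 864 = 7 672
15–64: 1 816 + 1 726 + 1 854 + 1 241 + 1 368 + 1 787 + 1 710 + 1 890 + 1 366 + 1 880 = 16 638
65+: 1 963
Youth dependency ratio = 7 672 / 16 638 × 100 = 46
Old-age dependency ratio = 1 963 / 16 638 × 100 = 12
Total dependency ratio = (7 672 + 1 963) / 16 638 × 100 = 9 635 / 16 638 × 100 = 58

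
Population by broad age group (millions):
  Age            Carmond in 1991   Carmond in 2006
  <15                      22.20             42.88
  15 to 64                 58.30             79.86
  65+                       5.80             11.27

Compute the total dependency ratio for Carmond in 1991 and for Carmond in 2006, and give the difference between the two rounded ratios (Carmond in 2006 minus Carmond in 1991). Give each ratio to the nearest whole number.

Carmond in 1991: 48
Carmond in 2006: 68
Difference: +20

Carmond in 1991: (22.20 + 5.80) / 58.30 × 100 = 28.00 / 58.30 × 100 = 48
Carmond in 2006: (42.88 + 11.27) / 79.86 × 100 = 54.15 / 79.86 × 100 = 68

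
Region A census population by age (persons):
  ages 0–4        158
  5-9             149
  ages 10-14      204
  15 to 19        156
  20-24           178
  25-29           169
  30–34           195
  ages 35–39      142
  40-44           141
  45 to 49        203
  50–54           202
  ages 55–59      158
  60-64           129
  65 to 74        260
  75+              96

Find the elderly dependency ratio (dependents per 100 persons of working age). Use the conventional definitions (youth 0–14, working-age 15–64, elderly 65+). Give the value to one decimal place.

0–14: 158 + 149 + 204 = 511
15–64: 156 + 178 + 169 + 195 + 142 + 141 + 203 + 202 + 158 + 129 = 1,673
65+: 260 + 96 = 356
Old-age dependency ratio = 356 / 1,673 × 100 = 21.3

Old-age dependency ratio: 21.3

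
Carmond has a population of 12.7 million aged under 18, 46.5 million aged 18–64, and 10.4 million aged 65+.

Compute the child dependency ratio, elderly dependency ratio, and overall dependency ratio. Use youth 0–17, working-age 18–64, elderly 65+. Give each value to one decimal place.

Youth dependency ratio: 27.3
Old-age dependency ratio: 22.4
Total dependency ratio: 49.7

Youth dependency ratio = 12.7 / 46.5 × 100 = 27.3
Old-age dependency ratio = 10.4 / 46.5 × 100 = 22.4
Total dependency ratio = (12.7 + 10.4) / 46.5 × 100 = 23.1 / 46.5 × 100 = 49.7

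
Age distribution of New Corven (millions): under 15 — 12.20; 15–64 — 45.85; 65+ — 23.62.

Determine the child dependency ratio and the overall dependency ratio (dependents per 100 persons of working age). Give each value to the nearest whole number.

Youth dependency ratio: 27
Total dependency ratio: 78

Youth dependency ratio = 12.20 / 45.85 × 100 = 27
Total dependency ratio = (12.20 + 23.62) / 45.85 × 100 = 35.82 / 45.85 × 100 = 78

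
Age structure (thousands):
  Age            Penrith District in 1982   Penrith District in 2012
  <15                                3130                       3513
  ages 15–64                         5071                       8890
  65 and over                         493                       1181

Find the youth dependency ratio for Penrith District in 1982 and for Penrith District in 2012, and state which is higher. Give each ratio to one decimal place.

Penrith District in 1982: 3130 / 5071 × 100 = 61.7
Penrith District in 2012: 3513 / 8890 × 100 = 39.5

Penrith District in 1982: 61.7
Penrith District in 2012: 39.5
Higher: Penrith District in 1982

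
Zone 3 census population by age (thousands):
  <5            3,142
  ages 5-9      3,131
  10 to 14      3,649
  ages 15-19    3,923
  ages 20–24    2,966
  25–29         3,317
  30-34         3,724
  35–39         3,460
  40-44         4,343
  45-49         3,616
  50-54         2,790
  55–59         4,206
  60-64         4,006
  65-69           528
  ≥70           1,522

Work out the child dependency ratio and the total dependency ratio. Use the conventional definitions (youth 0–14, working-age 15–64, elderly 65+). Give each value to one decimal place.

0–14: 3,142 + 3,131 + 3,649 = 9,922
15–64: 3,923 + 2,966 + 3,317 + 3,724 + 3,460 + 4,343 + 3,616 + 2,790 + 4,206 + 4,006 = 36,351
65+: 528 + 1,522 = 2,050
Youth dependency ratio = 9,922 / 36,351 × 100 = 27.3
Total dependency ratio = (9,922 + 2,050) / 36,351 × 100 = 11,972 / 36,351 × 100 = 32.9

Youth dependency ratio: 27.3
Total dependency ratio: 32.9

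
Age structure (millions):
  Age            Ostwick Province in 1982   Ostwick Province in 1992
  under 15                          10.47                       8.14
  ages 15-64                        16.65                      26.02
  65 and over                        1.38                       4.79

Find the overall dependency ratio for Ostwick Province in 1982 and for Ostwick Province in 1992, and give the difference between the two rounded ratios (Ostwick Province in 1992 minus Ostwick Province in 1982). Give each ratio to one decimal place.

Ostwick Province in 1982: (10.47 + 1.38) / 16.65 × 100 = 11.85 / 16.65 × 100 = 71.2
Ostwick Province in 1992: (8.14 + 4.79) / 26.02 × 100 = 12.93 / 26.02 × 100 = 49.7

Ostwick Province in 1982: 71.2
Ostwick Province in 1992: 49.7
Difference: -21.5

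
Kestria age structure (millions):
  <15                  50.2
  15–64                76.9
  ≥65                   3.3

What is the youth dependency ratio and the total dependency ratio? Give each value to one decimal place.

Youth dependency ratio: 65.3
Total dependency ratio: 69.6

Youth dependency ratio = 50.2 / 76.9 × 100 = 65.3
Total dependency ratio = (50.2 + 3.3) / 76.9 × 100 = 53.5 / 76.9 × 100 = 69.6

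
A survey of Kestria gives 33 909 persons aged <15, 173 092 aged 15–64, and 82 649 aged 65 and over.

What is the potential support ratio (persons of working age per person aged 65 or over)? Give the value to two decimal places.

Potential support ratio = 173 092 / 82 649 = 2.09

Potential support ratio: 2.09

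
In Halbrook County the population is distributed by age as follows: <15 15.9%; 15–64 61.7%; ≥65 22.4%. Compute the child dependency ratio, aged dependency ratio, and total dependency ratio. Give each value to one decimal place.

Youth dependency ratio: 25.8
Old-age dependency ratio: 36.3
Total dependency ratio: 62.1

Youth dependency ratio = 15.9 / 61.7 × 100 = 25.8
Old-age dependency ratio = 22.4 / 61.7 × 100 = 36.3
Total dependency ratio = (15.9 + 22.4) / 61.7 × 100 = 38.3 / 61.7 × 100 = 62.1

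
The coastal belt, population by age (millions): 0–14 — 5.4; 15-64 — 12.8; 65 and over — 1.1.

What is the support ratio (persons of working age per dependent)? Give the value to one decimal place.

Support ratio = 12.8 / (5.4 + 1.1) = 12.8 / 6.5 = 2.0

Support ratio: 2.0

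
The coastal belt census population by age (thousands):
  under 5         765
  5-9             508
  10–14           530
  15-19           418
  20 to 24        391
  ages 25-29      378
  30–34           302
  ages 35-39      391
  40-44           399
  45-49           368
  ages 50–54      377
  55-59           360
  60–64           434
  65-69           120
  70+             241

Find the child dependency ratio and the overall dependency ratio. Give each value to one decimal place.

Youth dependency ratio: 47.2
Total dependency ratio: 56.7

0–14: 765 + 508 + 530 = 1,803
15–64: 418 + 391 + 378 + 302 + 391 + 399 + 368 + 377 + 360 + 434 = 3,818
65+: 120 + 241 = 361
Youth dependency ratio = 1,803 / 3,818 × 100 = 47.2
Total dependency ratio = (1,803 + 361) / 3,818 × 100 = 2,164 / 3,818 × 100 = 56.7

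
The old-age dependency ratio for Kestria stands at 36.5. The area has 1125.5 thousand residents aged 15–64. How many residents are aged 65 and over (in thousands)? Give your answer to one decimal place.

Old-age dependency ratio = elderly / working-age × 100
36.5 = E / 1125.5 × 100
⇒ 410.8

Aged 65 and over: 410.8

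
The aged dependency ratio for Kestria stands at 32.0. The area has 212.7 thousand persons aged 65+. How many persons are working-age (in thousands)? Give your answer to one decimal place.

Old-age dependency ratio = elderly / working-age × 100
32.0 = 212.7 / W × 100
⇒ 664.7

Working-age: 664.7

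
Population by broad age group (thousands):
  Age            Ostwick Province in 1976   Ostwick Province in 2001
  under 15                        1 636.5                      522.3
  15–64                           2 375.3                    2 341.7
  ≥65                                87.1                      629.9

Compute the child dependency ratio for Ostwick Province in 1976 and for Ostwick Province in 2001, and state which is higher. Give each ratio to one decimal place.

Ostwick Province in 1976: 68.9
Ostwick Province in 2001: 22.3
Higher: Ostwick Province in 1976

Ostwick Province in 1976: 1 636.5 / 2 375.3 × 100 = 68.9
Ostwick Province in 2001: 522.3 / 2 341.7 × 100 = 22.3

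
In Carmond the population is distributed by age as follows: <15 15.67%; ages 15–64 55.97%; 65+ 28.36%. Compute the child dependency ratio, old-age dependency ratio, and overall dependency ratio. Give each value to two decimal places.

Youth dependency ratio = 15.67 / 55.97 × 100 = 28.00
Old-age dependency ratio = 28.36 / 55.97 × 100 = 50.67
Total dependency ratio = (15.67 + 28.36) / 55.97 × 100 = 44.03 / 55.97 × 100 = 78.67

Youth dependency ratio: 28.00
Old-age dependency ratio: 50.67
Total dependency ratio: 78.67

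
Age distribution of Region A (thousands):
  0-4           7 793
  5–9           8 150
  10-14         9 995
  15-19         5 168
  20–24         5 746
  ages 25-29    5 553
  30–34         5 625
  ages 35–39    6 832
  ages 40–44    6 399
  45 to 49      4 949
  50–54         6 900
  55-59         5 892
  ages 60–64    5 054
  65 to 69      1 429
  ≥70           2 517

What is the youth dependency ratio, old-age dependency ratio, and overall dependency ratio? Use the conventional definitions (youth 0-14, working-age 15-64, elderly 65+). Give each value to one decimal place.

0–14: 7 793 + 8 150 + 9 995 = 25 938
15–64: 5 168 + 5 746 + 5 553 + 5 625 + 6 832 + 6 399 + 4 949 + 6 900 + 5 892 + 5 054 = 58 118
65+: 1 429 + 2 517 = 3 946
Youth dependency ratio = 25 938 / 58 118 × 100 = 44.6
Old-age dependency ratio = 3 946 / 58 118 × 100 = 6.8
Total dependency ratio = (25 938 + 3 946) / 58 118 × 100 = 29 884 / 58 118 × 100 = 51.4

Youth dependency ratio: 44.6
Old-age dependency ratio: 6.8
Total dependency ratio: 51.4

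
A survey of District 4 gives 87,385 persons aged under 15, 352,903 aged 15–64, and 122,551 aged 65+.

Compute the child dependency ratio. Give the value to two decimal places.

Youth dependency ratio: 24.76

Youth dependency ratio = 87,385 / 352,903 × 100 = 24.76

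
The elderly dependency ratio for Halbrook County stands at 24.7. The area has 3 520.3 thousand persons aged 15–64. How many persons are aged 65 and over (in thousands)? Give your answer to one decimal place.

Old-age dependency ratio = elderly / working-age × 100
24.7 = E / 3 520.3 × 100
⇒ 869.5

Aged 65 and over: 869.5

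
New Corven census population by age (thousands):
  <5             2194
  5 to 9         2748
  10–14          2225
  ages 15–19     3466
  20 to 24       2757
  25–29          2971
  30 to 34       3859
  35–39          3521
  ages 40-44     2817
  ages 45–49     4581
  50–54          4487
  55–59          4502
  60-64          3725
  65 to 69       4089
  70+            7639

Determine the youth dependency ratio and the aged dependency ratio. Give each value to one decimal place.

Youth dependency ratio: 19.5
Old-age dependency ratio: 32.0

0–14: 2194 + 2748 + 2225 = 7167
15–64: 3466 + 2757 + 2971 + 3859 + 3521 + 2817 + 4581 + 4487 + 4502 + 3725 = 36686
65+: 4089 + 7639 = 11728
Youth dependency ratio = 7167 / 36686 × 100 = 19.5
Old-age dependency ratio = 11728 / 36686 × 100 = 32.0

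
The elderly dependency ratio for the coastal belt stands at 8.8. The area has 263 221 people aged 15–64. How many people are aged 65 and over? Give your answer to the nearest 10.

Old-age dependency ratio = elderly / working-age × 100
8.8 = E / 263 221 × 100
⇒ 23 160

Aged 65 and over: 23 160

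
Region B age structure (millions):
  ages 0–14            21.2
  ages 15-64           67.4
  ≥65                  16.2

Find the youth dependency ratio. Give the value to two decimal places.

Youth dependency ratio = 21.2 / 67.4 × 100 = 31.45

Youth dependency ratio: 31.45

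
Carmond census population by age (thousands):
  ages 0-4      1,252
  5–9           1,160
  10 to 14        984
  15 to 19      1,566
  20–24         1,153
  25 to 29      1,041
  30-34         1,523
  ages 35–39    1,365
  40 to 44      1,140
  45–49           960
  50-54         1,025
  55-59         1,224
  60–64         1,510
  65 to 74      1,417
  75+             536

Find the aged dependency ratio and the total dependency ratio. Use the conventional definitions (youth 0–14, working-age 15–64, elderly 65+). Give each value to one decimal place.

Old-age dependency ratio: 15.6
Total dependency ratio: 42.8

0–14: 1,252 + 1,160 + 984 = 3,396
15–64: 1,566 + 1,153 + 1,041 + 1,523 + 1,365 + 1,140 + 960 + 1,025 + 1,224 + 1,510 = 12,507
65+: 1,417 + 536 = 1,953
Old-age dependency ratio = 1,953 / 12,507 × 100 = 15.6
Total dependency ratio = (3,396 + 1,953) / 12,507 × 100 = 5,349 / 12,507 × 100 = 42.8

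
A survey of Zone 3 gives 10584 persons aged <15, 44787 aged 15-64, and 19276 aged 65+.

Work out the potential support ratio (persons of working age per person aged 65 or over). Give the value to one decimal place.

Potential support ratio = 44787 / 19276 = 2.3

Potential support ratio: 2.3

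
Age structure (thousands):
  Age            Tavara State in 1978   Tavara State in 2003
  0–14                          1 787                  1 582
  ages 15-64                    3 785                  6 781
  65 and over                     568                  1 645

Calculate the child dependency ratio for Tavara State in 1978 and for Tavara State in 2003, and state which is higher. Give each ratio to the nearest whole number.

Tavara State in 1978: 47
Tavara State in 2003: 23
Higher: Tavara State in 1978

Tavara State in 1978: 1 787 / 3 785 × 100 = 47
Tavara State in 2003: 1 582 / 6 781 × 100 = 23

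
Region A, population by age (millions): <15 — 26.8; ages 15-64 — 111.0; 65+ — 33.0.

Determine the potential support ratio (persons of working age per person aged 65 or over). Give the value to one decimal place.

Potential support ratio: 3.4

Potential support ratio = 111.0 / 33.0 = 3.4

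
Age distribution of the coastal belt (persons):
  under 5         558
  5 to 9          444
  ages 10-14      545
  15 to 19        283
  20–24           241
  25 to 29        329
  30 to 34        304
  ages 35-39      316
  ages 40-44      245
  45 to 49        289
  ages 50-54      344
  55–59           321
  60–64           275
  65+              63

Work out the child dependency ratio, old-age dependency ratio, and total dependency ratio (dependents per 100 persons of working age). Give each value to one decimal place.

Youth dependency ratio: 52.5
Old-age dependency ratio: 2.1
Total dependency ratio: 54.6

0–14: 558 + 444 + 545 = 1 547
15–64: 283 + 241 + 329 + 304 + 316 + 245 + 289 + 344 + 321 + 275 = 2 947
65+: 63
Youth dependency ratio = 1 547 / 2 947 × 100 = 52.5
Old-age dependency ratio = 63 / 2 947 × 100 = 2.1
Total dependency ratio = (1 547 + 63) / 2 947 × 100 = 1 610 / 2 947 × 100 = 54.6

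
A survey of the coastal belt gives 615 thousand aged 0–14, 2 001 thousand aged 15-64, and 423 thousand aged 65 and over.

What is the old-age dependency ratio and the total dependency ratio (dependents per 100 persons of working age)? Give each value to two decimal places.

Old-age dependency ratio: 21.14
Total dependency ratio: 51.87

Old-age dependency ratio = 423 / 2 001 × 100 = 21.14
Total dependency ratio = (615 + 423) / 2 001 × 100 = 1 038 / 2 001 × 100 = 51.87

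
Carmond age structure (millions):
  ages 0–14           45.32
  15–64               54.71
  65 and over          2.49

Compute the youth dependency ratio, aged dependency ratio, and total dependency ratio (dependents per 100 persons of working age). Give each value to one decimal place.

Youth dependency ratio: 82.8
Old-age dependency ratio: 4.6
Total dependency ratio: 87.4

Youth dependency ratio = 45.32 / 54.71 × 100 = 82.8
Old-age dependency ratio = 2.49 / 54.71 × 100 = 4.6
Total dependency ratio = (45.32 + 2.49) / 54.71 × 100 = 47.81 / 54.71 × 100 = 87.4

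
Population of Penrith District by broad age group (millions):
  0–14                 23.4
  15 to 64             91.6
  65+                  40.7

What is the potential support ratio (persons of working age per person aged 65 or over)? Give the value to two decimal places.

Potential support ratio = 91.6 / 40.7 = 2.25

Potential support ratio: 2.25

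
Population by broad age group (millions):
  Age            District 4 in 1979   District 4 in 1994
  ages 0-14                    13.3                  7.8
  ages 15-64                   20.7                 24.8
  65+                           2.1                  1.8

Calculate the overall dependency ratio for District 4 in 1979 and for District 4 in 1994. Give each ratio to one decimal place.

District 4 in 1979: 74.4
District 4 in 1994: 38.7

District 4 in 1979: (13.3 + 2.1) / 20.7 × 100 = 15.4 / 20.7 × 100 = 74.4
District 4 in 1994: (7.8 + 1.8) / 24.8 × 100 = 9.6 / 24.8 × 100 = 38.7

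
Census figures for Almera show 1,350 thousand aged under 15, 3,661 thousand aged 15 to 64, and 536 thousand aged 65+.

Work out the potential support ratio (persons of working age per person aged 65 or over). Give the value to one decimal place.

Potential support ratio = 3,661 / 536 = 6.8

Potential support ratio: 6.8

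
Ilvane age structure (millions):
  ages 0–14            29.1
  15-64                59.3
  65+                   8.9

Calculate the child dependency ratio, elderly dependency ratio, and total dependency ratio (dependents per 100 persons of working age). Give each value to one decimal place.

Youth dependency ratio = 29.1 / 59.3 × 100 = 49.1
Old-age dependency ratio = 8.9 / 59.3 × 100 = 15.0
Total dependency ratio = (29.1 + 8.9) / 59.3 × 100 = 38.0 / 59.3 × 100 = 64.1

Youth dependency ratio: 49.1
Old-age dependency ratio: 15.0
Total dependency ratio: 64.1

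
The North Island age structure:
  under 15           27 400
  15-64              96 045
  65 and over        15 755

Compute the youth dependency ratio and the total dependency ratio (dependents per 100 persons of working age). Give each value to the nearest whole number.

Youth dependency ratio = 27 400 / 96 045 × 100 = 29
Total dependency ratio = (27 400 + 15 755) / 96 045 × 100 = 43 155 / 96 045 × 100 = 45

Youth dependency ratio: 29
Total dependency ratio: 45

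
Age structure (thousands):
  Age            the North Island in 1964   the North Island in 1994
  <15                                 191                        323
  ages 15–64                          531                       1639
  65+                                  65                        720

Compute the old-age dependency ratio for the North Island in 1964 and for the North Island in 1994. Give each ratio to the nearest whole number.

the North Island in 1964: 65 / 531 × 100 = 12
the North Island in 1994: 720 / 1639 × 100 = 44

the North Island in 1964: 12
the North Island in 1994: 44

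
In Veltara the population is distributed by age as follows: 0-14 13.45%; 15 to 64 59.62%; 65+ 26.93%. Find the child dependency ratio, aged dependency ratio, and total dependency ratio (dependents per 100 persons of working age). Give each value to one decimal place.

Youth dependency ratio: 22.6
Old-age dependency ratio: 45.2
Total dependency ratio: 67.7

Youth dependency ratio = 13.45 / 59.62 × 100 = 22.6
Old-age dependency ratio = 26.93 / 59.62 × 100 = 45.2
Total dependency ratio = (13.45 + 26.93) / 59.62 × 100 = 40.38 / 59.62 × 100 = 67.7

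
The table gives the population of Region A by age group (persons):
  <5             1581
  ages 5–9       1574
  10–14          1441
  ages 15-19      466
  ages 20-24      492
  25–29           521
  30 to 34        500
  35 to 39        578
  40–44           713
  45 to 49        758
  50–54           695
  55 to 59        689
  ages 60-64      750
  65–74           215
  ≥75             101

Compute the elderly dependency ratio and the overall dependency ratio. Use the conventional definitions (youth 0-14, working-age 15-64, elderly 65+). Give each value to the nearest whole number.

Old-age dependency ratio: 5
Total dependency ratio: 80

0–14: 1581 + 1574 + 1441 = 4596
15–64: 466 + 492 + 521 + 500 + 578 + 713 + 758 + 695 + 689 + 750 = 6162
65+: 215 + 101 = 316
Old-age dependency ratio = 316 / 6162 × 100 = 5
Total dependency ratio = (4596 + 316) / 6162 × 100 = 4912 / 6162 × 100 = 80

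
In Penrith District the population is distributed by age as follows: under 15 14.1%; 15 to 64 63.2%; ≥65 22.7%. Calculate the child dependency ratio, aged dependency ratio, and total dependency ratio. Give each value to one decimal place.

Youth dependency ratio: 22.3
Old-age dependency ratio: 35.9
Total dependency ratio: 58.2

Youth dependency ratio = 14.1 / 63.2 × 100 = 22.3
Old-age dependency ratio = 22.7 / 63.2 × 100 = 35.9
Total dependency ratio = (14.1 + 22.7) / 63.2 × 100 = 36.8 / 63.2 × 100 = 58.2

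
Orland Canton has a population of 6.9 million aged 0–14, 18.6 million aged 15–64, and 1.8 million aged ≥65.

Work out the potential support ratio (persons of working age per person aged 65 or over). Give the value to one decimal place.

Potential support ratio: 10.3

Potential support ratio = 18.6 / 1.8 = 10.3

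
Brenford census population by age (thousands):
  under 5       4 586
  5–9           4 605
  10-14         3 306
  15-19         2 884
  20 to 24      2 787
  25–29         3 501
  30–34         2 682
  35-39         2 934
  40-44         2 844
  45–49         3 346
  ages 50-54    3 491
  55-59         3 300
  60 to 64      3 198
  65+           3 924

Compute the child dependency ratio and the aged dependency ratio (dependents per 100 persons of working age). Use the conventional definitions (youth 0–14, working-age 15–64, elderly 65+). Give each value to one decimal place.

0–14: 4 586 + 4 605 + 3 306 = 12 497
15–64: 2 884 + 2 787 + 3 501 + 2 682 + 2 934 + 2 844 + 3 346 + 3 491 + 3 300 + 3 198 = 30 967
65+: 3 924
Youth dependency ratio = 12 497 / 30 967 × 100 = 40.4
Old-age dependency ratio = 3 924 / 30 967 × 100 = 12.7

Youth dependency ratio: 40.4
Old-age dependency ratio: 12.7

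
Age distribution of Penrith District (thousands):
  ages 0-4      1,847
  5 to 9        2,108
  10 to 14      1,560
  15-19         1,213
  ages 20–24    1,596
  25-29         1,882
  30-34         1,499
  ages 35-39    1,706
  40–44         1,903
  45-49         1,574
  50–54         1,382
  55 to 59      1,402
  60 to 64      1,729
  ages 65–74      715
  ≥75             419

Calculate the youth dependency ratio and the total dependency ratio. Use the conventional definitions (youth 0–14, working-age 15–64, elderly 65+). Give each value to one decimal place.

Youth dependency ratio: 34.7
Total dependency ratio: 41.9

0–14: 1,847 + 2,108 + 1,560 = 5,515
15–64: 1,213 + 1,596 + 1,882 + 1,499 + 1,706 + 1,903 + 1,574 + 1,382 + 1,402 + 1,729 = 15,886
65+: 715 + 419 = 1,134
Youth dependency ratio = 5,515 / 15,886 × 100 = 34.7
Total dependency ratio = (5,515 + 1,134) / 15,886 × 100 = 6,649 / 15,886 × 100 = 41.9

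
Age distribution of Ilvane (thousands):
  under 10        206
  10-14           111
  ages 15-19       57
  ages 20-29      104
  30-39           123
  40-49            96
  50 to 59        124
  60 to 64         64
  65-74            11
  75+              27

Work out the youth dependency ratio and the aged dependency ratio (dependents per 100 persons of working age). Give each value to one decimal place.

0–14: 206 + 111 = 317
15–64: 57 + 104 + 123 + 96 + 124 + 64 = 568
65+: 11 + 27 = 38
Youth dependency ratio = 317 / 568 × 100 = 55.8
Old-age dependency ratio = 38 / 568 × 100 = 6.7

Youth dependency ratio: 55.8
Old-age dependency ratio: 6.7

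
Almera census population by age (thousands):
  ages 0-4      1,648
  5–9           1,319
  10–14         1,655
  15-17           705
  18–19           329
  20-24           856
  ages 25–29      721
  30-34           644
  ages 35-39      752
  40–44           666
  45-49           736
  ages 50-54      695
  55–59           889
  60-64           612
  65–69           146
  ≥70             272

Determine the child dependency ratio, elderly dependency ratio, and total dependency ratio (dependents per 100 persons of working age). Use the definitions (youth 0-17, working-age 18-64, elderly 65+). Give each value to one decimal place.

0–17: 1,648 + 1,319 + 1,655 + 705 = 5,327
18–64: 329 + 856 + 721 + 644 + 752 + 666 + 736 + 695 + 889 + 612 = 6,900
65+: 146 + 272 = 418
Youth dependency ratio = 5,327 / 6,900 × 100 = 77.2
Old-age dependency ratio = 418 / 6,900 × 100 = 6.1
Total dependency ratio = (5,327 + 418) / 6,900 × 100 = 5,745 / 6,900 × 100 = 83.3

Youth dependency ratio: 77.2
Old-age dependency ratio: 6.1
Total dependency ratio: 83.3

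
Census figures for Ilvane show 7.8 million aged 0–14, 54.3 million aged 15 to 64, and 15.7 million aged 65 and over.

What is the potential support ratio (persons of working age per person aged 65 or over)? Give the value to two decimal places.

Potential support ratio = 54.3 / 15.7 = 3.46

Potential support ratio: 3.46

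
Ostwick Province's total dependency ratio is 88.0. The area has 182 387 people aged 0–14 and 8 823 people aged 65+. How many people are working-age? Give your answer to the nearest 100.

Total dependency ratio = (youth + elderly) / working-age × 100
88.0 = (182 387 + 8 823) / W × 100
⇒ 217 300

Working-age: 217 300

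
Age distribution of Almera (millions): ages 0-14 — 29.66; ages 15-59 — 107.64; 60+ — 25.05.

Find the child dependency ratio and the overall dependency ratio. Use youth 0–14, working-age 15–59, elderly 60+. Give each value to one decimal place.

Youth dependency ratio: 27.6
Total dependency ratio: 50.8

Youth dependency ratio = 29.66 / 107.64 × 100 = 27.6
Total dependency ratio = (29.66 + 25.05) / 107.64 × 100 = 54.71 / 107.64 × 100 = 50.8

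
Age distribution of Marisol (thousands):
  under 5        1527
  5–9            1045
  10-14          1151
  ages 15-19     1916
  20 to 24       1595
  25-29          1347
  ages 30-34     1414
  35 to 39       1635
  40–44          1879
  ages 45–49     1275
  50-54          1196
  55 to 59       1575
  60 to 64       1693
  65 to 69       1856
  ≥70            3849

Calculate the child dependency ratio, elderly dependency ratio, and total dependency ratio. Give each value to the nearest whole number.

Youth dependency ratio: 24
Old-age dependency ratio: 37
Total dependency ratio: 61

0–14: 1527 + 1045 + 1151 = 3723
15–64: 1916 + 1595 + 1347 + 1414 + 1635 + 1879 + 1275 + 1196 + 1575 + 1693 = 15525
65+: 1856 + 3849 = 5705
Youth dependency ratio = 3723 / 15525 × 100 = 24
Old-age dependency ratio = 5705 / 15525 × 100 = 37
Total dependency ratio = (3723 + 5705) / 15525 × 100 = 9428 / 15525 × 100 = 61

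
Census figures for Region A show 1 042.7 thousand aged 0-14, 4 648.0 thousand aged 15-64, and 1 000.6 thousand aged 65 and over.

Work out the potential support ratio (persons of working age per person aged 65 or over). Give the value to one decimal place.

Potential support ratio: 4.6

Potential support ratio = 4 648.0 / 1 000.6 = 4.6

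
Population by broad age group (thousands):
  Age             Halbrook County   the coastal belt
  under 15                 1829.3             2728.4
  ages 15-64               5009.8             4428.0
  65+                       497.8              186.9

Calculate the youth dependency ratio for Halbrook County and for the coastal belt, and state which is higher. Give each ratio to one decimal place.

Halbrook County: 1829.3 / 5009.8 × 100 = 36.5
the coastal belt: 2728.4 / 4428.0 × 100 = 61.6

Halbrook County: 36.5
the coastal belt: 61.6
Higher: the coastal belt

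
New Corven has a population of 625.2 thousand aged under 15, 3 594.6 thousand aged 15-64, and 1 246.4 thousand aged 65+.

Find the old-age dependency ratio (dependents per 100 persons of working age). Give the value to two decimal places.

Old-age dependency ratio = 1 246.4 / 3 594.6 × 100 = 34.67

Old-age dependency ratio: 34.67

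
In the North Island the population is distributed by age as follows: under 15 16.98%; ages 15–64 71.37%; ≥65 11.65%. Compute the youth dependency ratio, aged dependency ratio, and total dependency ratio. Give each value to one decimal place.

Youth dependency ratio = 16.98 / 71.37 × 100 = 23.8
Old-age dependency ratio = 11.65 / 71.37 × 100 = 16.3
Total dependency ratio = (16.98 + 11.65) / 71.37 × 100 = 28.63 / 71.37 × 100 = 40.1

Youth dependency ratio: 23.8
Old-age dependency ratio: 16.3
Total dependency ratio: 40.1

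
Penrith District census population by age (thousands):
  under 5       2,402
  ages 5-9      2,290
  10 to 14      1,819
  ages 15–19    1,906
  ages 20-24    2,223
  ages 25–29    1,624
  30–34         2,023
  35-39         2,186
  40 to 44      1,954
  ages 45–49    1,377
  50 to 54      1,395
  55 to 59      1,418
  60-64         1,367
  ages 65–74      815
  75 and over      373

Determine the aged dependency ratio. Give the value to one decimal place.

0–14: 2,402 + 2,290 + 1,819 = 6,511
15–64: 1,906 + 2,223 + 1,624 + 2,023 + 2,186 + 1,954 + 1,377 + 1,395 + 1,418 + 1,367 = 17,473
65+: 815 + 373 = 1,188
Old-age dependency ratio = 1,188 / 17,473 × 100 = 6.8

Old-age dependency ratio: 6.8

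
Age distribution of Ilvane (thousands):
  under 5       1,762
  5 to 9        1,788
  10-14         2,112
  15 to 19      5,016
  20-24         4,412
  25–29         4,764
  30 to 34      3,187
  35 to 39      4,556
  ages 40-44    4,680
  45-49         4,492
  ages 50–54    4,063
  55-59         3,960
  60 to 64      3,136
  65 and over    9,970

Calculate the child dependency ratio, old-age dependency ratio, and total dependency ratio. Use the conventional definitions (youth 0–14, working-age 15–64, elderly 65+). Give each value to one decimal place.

0–14: 1,762 + 1,788 + 2,112 = 5,662
15–64: 5,016 + 4,412 + 4,764 + 3,187 + 4,556 + 4,680 + 4,492 + 4,063 + 3,960 + 3,136 = 42,266
65+: 9,970
Youth dependency ratio = 5,662 / 42,266 × 100 = 13.4
Old-age dependency ratio = 9,970 / 42,266 × 100 = 23.6
Total dependency ratio = (5,662 + 9,970) / 42,266 × 100 = 15,632 / 42,266 × 100 = 37.0

Youth dependency ratio: 13.4
Old-age dependency ratio: 23.6
Total dependency ratio: 37.0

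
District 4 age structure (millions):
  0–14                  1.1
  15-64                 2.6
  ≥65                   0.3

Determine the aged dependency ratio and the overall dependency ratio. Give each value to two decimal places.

Old-age dependency ratio: 11.54
Total dependency ratio: 53.85

Old-age dependency ratio = 0.3 / 2.6 × 100 = 11.54
Total dependency ratio = (1.1 + 0.3) / 2.6 × 100 = 1.4 / 2.6 × 100 = 53.85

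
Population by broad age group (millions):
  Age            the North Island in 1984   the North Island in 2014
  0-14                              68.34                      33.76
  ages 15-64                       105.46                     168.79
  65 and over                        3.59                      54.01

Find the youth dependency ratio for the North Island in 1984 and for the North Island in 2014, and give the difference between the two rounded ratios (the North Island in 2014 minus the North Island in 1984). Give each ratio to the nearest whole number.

the North Island in 1984: 65
the North Island in 2014: 20
Difference: -45

the North Island in 1984: 68.34 / 105.46 × 100 = 65
the North Island in 2014: 33.76 / 168.79 × 100 = 20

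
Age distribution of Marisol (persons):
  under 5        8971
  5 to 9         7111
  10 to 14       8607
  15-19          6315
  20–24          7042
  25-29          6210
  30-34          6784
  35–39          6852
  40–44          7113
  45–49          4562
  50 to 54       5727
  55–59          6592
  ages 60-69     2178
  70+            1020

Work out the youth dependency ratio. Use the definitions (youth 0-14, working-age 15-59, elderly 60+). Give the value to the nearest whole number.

Youth dependency ratio: 43

0–14: 8971 + 7111 + 8607 = 24689
15–59: 6315 + 7042 + 6210 + 6784 + 6852 + 7113 + 4562 + 5727 + 6592 = 57197
60+: 2178 + 1020 = 3198
Youth dependency ratio = 24689 / 57197 × 100 = 43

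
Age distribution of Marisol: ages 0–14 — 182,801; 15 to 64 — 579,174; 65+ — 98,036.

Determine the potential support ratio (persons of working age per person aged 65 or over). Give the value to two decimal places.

Potential support ratio = 579,174 / 98,036 = 5.91

Potential support ratio: 5.91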